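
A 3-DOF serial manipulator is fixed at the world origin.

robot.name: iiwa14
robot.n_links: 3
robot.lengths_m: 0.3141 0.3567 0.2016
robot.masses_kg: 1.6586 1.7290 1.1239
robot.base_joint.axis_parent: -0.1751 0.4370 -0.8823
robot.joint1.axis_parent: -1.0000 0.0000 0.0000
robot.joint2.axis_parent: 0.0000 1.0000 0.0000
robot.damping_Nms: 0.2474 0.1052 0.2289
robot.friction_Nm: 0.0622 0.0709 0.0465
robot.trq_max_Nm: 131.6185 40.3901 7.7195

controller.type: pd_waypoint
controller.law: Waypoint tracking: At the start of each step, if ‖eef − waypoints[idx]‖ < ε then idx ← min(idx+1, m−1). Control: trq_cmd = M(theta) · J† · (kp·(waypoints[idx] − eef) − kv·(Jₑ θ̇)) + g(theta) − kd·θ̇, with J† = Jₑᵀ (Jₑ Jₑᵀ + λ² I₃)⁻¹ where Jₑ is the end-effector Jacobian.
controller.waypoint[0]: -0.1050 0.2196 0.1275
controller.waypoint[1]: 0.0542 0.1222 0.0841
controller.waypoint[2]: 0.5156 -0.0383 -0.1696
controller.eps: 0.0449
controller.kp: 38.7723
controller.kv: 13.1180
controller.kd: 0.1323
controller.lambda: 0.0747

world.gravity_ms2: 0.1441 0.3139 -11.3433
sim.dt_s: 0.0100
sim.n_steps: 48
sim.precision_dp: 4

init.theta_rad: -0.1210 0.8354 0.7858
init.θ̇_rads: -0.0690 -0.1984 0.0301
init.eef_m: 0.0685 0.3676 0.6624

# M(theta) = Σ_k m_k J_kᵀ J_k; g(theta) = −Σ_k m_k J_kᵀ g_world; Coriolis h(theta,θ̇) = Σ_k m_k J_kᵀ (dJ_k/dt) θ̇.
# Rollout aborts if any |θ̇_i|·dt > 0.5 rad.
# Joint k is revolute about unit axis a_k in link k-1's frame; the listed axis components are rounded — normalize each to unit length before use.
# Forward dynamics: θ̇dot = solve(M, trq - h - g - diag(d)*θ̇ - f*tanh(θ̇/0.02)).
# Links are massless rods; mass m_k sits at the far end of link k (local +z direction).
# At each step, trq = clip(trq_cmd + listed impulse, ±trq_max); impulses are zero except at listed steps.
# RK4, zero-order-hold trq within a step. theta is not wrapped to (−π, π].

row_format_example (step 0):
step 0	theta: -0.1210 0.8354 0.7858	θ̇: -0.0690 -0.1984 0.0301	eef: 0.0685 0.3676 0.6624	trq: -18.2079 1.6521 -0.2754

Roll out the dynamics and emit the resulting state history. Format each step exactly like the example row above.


step 1	theta: -0.1235 0.8350 0.7913	θ̇: -0.4226 0.1126 1.0530	eef: 0.0678 0.3668 0.6623	trq: -16.4266 0.1137 -0.4309
step 2	theta: -0.1292 0.8374 0.8059	θ̇: -0.7196 0.3790 1.8493	eef: 0.0666 0.3660 0.6606	trq: -14.6082 -1.1992 -0.5075
step 3	theta: -0.1376 0.8424 0.8275	θ̇: -0.9648 0.6104 2.4559	eef: 0.0647 0.3653 0.6576	trq: -12.7933 -2.3349 -0.5312
step 4	theta: -0.1483 0.8495 0.8543	θ̇: -1.1636 0.8125 2.9050	eef: 0.0622 0.3645 0.6536	trq: -11.0216 -3.3194 -0.5216
step 5	theta: -0.1607 0.8585 0.8850	θ̇: -1.3212 0.9899 3.2252	eef: 0.0591 0.3639 0.6485	trq: -9.3277 -4.1749 -0.4928
step 6	theta: -0.1745 0.8692 0.9184	θ̇: -1.4431 1.1464 3.4412	eef: 0.0555 0.3632 0.6427	trq: -7.7383 -4.9203 -0.4546
step 7	theta: -0.1894 0.8813 0.9535	θ̇: -1.5342 1.2853 3.5739	eef: 0.0514 0.3625 0.6363	trq: -6.2712 -5.5715 -0.4137
step 8	theta: -0.2051 0.8948 0.9896	θ̇: -1.5992 1.4091 3.6409	eef: 0.0470 0.3619 0.6293	trq: -4.9367 -6.1422 -0.3741
step 9	theta: -0.2213 0.9094 1.0260	θ̇: -1.6425 1.5198 3.6565	eef: 0.0421 0.3613 0.6219	trq: -3.7379 -6.6439 -0.3381
step 10	theta: -0.2378 0.9251 1.0625	θ̇: -1.6676 1.6193 3.6325	eef: 0.0371 0.3606 0.6140	trq: -2.6730 -7.0866 -0.3069
step 11	theta: -0.2546 0.9418 1.0986	θ̇: -1.6780 1.7089 3.5785	eef: 0.0318 0.3599 0.6059	trq: -1.7367 -7.4788 -0.2806
step 12	theta: -0.2713 0.9593 1.1340	θ̇: -1.6763 1.7898 3.5020	eef: 0.0263 0.3592 0.5976	trq: -0.9208 -7.8279 -0.2589
step 13	theta: -0.2880 0.9775 1.1685	θ̇: -1.6651 1.8628 3.4092	eef: 0.0208 0.3585 0.5890	trq: -0.2162 -8.1399 -0.2412
step 14	theta: -0.3046 0.9965 1.2021	θ̇: -1.6463 1.9288 3.3047	eef: 0.0152 0.3577 0.5803	trq: 0.3872 -8.4204 -0.2268
step 15	theta: -0.3209 1.0161 1.2346	θ̇: -1.6217 1.9885 3.1923	eef: 0.0096 0.3569 0.5715	trq: 0.8994 -8.6737 -0.2148
step 16	theta: -0.3370 1.0362 1.2659	θ̇: -1.5926 2.0423 3.0750	eef: 0.0040 0.3560 0.5626	trq: 1.3302 -8.9039 -0.2046
step 17	theta: -0.3528 1.0569 1.2960	θ̇: -1.5604 2.0908 2.9548	eef: -0.0015 0.3551 0.5536	trq: 1.6890 -9.1141 -0.1954
step 18	theta: -0.3682 1.0780 1.3250	θ̇: -1.5259 2.1343 2.8336	eef: -0.0069 0.3542 0.5446	trq: 1.9843 -9.3071 -0.1866
step 19	theta: -0.3833 1.0995 1.3527	θ̇: -1.4901 2.1732 2.7127	eef: -0.0121 0.3533 0.5356	trq: 2.2243 -9.4851 -0.1777
step 20	theta: -0.3980 1.1214 1.3792	θ̇: -1.4535 2.2078 2.5928	eef: -0.0173 0.3523 0.5266	trq: 2.4161 -9.6500 -0.1682
step 21	theta: -0.4123 1.1437 1.4046	θ̇: -1.4168 2.2383 2.4749	eef: -0.0223 0.3512 0.5177	trq: 2.5663 -9.8034 -0.1578
step 22	theta: -0.4263 1.1662 1.4287	θ̇: -1.3803 2.2650 2.3594	eef: -0.0271 0.3501 0.5088	trq: 2.6808 -9.9464 -0.1462
step 23	theta: -0.4399 1.1890 1.4518	θ̇: -1.3444 2.2880 2.2467	eef: -0.0317 0.3490 0.4999	trq: 2.7648 -10.0800 -0.1332
step 24	theta: -0.4532 1.2119 1.4737	θ̇: -1.3095 2.3076 2.1370	eef: -0.0362 0.3479 0.4911	trq: 2.8231 -10.2049 -0.1186
step 25	theta: -0.4661 1.2351 1.4945	θ̇: -1.2756 2.3238 2.0304	eef: -0.0405 0.3467 0.4823	trq: 2.8596 -10.3218 -0.1025
step 26	theta: -0.4787 1.2584 1.5143	θ̇: -1.2431 2.3369 1.9272	eef: -0.0446 0.3455 0.4737	trq: 2.8781 -10.4311 -0.0846
step 27	theta: -0.4910 1.2818 1.5331	θ̇: -1.2119 2.3469 1.8272	eef: -0.0485 0.3443 0.4651	trq: 2.8819 -10.5330 -0.0651
step 28	theta: -0.5030 1.3053 1.5509	θ̇: -1.1822 2.3540 1.7307	eef: -0.0522 0.3430 0.4566	trq: 2.8736 -10.6278 -0.0440
step 29	theta: -0.5146 1.3289 1.5677	θ̇: -1.1541 2.3583 1.6375	eef: -0.0558 0.3417 0.4482	trq: 2.8557 -10.7157 -0.0213
step 30	theta: -0.5261 1.3525 1.5836	θ̇: -1.1275 2.3598 1.5475	eef: -0.0591 0.3404 0.4399	trq: 2.8305 -10.7966 0.0030
step 31	theta: -0.5372 1.3761 1.5987	θ̇: -1.1025 2.3587 1.4609	eef: -0.0623 0.3390 0.4317	trq: 2.7997 -10.8706 0.0286
step 32	theta: -0.5481 1.3996 1.6129	θ̇: -1.0791 2.3551 1.3776	eef: -0.0653 0.3376 0.4236	trq: 2.7650 -10.9377 0.0556
step 33	theta: -0.5588 1.4232 1.6263	θ̇: -1.0572 2.3490 1.2974	eef: -0.0682 0.3362 0.4157	trq: 2.7277 -10.9979 0.0838
step 34	theta: -0.5693 1.4466 1.6388	θ̇: -1.0368 2.3405 1.2203	eef: -0.0709 0.3348 0.4078	trq: 2.6890 -11.0512 0.1130
step 35	theta: -0.5795 1.4700 1.6507	θ̇: -1.0179 2.3298 1.1464	eef: -0.0734 0.3334 0.4001	trq: 2.6499 -11.0975 0.1433
step 36	theta: -0.5896 1.4932 1.6618	θ̇: -1.0003 2.3169 1.0754	eef: -0.0758 0.3319 0.3925	trq: 2.6112 -11.1369 0.1743
step 37	theta: -0.5995 1.5163 1.6722	θ̇: -0.9841 2.3019 1.0075	eef: -0.0780 0.3304 0.3850	trq: 2.5736 -11.1693 0.2061
step 38	theta: -0.6093 1.5392 1.6820	θ̇: -0.9691 2.2850 0.9424	eef: -0.0801 0.3289 0.3777	trq: 2.5376 -11.1947 0.2385
step 39	theta: -0.6189 1.5620 1.6911	θ̇: -0.9553 2.2661 0.8803	eef: -0.0820 0.3273 0.3705	trq: 2.5037 -11.2131 0.2714
step 40	theta: -0.6284 1.5845 1.6996	θ̇: -0.9427 2.2455 0.8209	eef: -0.0839 0.3258 0.3634	trq: 2.4721 -11.2247 0.3046
step 41	theta: -0.6378 1.6069 1.7075	θ̇: -0.9310 2.2231 0.7642	eef: -0.0856 0.3242 0.3564	trq: 2.4432 -11.2294 0.3381
step 42	theta: -0.6470 1.6290 1.7149	θ̇: -0.9204 2.1991 0.7102	eef: -0.0872 0.3226 0.3496	trq: 2.4170 -11.2273 0.3718
step 43	theta: -0.6562 1.6509 1.7217	θ̇: -0.9105 2.1737 0.6588	eef: -0.0887 0.3210 0.3430	trq: 2.3935 -11.2186 0.4055
step 44	theta: -0.6653 1.6725 1.7281	θ̇: -0.9015 2.1468 0.6099	eef: -0.0900 0.3193 0.3365	trq: 2.3730 -11.2034 0.4392
step 45	theta: -0.6742 1.6938 1.7340	θ̇: -0.8932 2.1187 0.5635	eef: -0.0913 0.3177 0.3301	trq: 2.3552 -11.1818 0.4729
step 46	theta: -0.6831 1.7148 1.7394	θ̇: -0.8856 2.0893 0.5195	eef: -0.0925 0.3160 0.3238	trq: 2.3401 -11.1541 0.5063
step 47	theta: -0.6919 1.7356 1.7444	θ̇: -0.8785 2.0588 0.4779	eef: -0.0936 0.3144 0.3177	trq: 2.3276 -11.1204 0.5395
step 48	theta: -0.7007 1.7560 1.7490	θ̇: -0.8719 2.0274 0.4384	eef: -0.0946 0.3127 0.3118


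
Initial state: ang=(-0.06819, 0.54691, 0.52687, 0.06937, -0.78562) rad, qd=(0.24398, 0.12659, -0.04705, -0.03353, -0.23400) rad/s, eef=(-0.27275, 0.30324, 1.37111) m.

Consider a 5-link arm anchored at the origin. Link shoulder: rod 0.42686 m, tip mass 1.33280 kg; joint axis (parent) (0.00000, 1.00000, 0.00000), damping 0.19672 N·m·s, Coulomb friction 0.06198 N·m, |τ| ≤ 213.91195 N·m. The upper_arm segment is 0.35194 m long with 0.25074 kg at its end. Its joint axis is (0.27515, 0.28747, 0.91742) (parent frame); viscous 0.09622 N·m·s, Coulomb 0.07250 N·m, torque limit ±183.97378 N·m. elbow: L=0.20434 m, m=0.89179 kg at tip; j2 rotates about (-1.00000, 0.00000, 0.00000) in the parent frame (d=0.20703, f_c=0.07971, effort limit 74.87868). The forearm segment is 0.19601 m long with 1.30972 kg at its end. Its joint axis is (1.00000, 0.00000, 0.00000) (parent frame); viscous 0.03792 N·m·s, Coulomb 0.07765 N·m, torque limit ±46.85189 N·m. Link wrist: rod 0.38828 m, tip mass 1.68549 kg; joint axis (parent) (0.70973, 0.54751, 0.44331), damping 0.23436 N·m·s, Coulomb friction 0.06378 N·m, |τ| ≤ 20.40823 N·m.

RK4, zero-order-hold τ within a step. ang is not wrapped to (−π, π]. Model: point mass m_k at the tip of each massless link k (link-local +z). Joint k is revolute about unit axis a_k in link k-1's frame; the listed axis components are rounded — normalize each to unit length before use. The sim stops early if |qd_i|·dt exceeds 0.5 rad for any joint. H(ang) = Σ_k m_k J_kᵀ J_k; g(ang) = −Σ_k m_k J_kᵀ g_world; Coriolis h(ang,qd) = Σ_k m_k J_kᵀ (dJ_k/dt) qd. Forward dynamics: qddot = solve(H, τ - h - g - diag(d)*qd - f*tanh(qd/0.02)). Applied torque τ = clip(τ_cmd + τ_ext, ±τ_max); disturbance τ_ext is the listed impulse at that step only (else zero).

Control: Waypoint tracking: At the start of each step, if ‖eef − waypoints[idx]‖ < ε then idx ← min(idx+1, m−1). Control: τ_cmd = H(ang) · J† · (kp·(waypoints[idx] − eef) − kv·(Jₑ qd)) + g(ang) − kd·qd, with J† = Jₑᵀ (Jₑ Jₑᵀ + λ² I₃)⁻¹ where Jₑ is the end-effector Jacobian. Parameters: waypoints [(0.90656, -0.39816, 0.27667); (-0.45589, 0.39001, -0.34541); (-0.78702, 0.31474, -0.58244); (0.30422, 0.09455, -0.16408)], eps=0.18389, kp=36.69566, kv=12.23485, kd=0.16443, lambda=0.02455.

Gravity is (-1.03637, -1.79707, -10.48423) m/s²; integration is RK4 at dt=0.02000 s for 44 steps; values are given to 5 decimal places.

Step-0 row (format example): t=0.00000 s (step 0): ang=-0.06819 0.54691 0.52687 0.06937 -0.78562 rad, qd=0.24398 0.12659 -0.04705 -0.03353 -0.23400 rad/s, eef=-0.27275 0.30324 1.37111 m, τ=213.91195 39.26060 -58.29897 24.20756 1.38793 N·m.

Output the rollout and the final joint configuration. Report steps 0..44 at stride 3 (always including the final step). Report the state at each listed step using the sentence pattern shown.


t=0.06000 s (step 3): ang=0.01134 0.71603 0.38513 -0.19106 -0.97322 rad, qd=2.36572 4.43779 -2.84222 -6.14492 -4.86616 rad/s, eef=-0.20491 0.25802 1.31915 m, τ=112.92740 13.17168 -22.58351 10.60724 1.44184 N·m.
t=0.12000 s (step 6): ang=0.18123 0.97478 0.24419 -0.53776 -1.26328 rad, qd=3.09865 4.11320 -1.65265 -4.85522 -4.61984 rad/s, eef=-0.04531 0.16510 1.19407 m, τ=-7.98065 -2.49322 -0.68276 4.34177 3.72904 N·m.
t=0.18000 s (step 9): ang=0.36423 1.21873 0.18266 -0.76395 -1.50870 rad, qd=2.93454 4.12498 -0.51983 -2.87483 -3.40592 rad/s, eef=0.13772 0.06826 1.05048 m, τ=-49.38378 -9.49251 7.14380 3.68134 6.09086 N·m.
t=0.24000 s (step 12): ang=0.52920 1.47224 0.17323 -0.89687 -1.66147 rad, qd=2.57195 4.23881 0.11654 -1.73216 -1.58122 rad/s, eef=0.30242 -0.01507 0.91516 m, τ=-61.22124 -12.14953 9.31195 3.77066 6.19164 N·m.
t=0.30000 s (step 15): ang=0.67453 1.71513 0.19717 -0.97215 -1.70575 rad, qd=2.28618 3.75678 0.68604 -0.77313 0.00213 rad/s, eef=0.43808 -0.08309 0.79696 m, τ=-64.70939 -13.22809 9.85315 3.22997 4.94299 N·m.
t=0.36000 s (step 18): ang=0.80070 1.91865 0.24392 -0.99391 -1.68302 rad, qd=1.91154 3.00466 0.82143 -0.02232 0.67851 rad/s, eef=0.54775 -0.13883 0.69596 m, τ=-66.44297 -13.93482 10.19855 2.11180 3.49928 N·m.
t=0.42000 s (step 21): ang=0.90266 2.07449 0.28489 -0.99067 -1.62885 rad, qd=1.49731 2.22777 0.59975 0.14699 1.05587 rad/s, eef=0.63561 -0.18443 0.61056 m, τ=-65.88375 -14.18110 10.20988 0.98408 2.24683 N·m.
t=0.48000 s (step 24): ang=0.98115 2.19040 0.31783 -0.97785 -1.56292 rad, qd=1.12922 1.68034 0.54154 0.30540 1.09275 rad/s, eef=0.70466 -0.22135 0.53918 m, τ=-64.00244 -14.13414 9.85530 0.13427 1.43193 N·m.
t=0.54000 s (step 27): ang=1.03918 2.27910 0.34873 -0.95842 -1.49866 rad, qd=0.81578 1.31019 0.51486 0.36196 1.02110 rad/s, eef=0.75761 -0.25107 0.48056 m, τ=-61.12616 -13.84064 9.14843 -0.32229 0.96607 N·m.
t=0.60000 s (step 30): ang=1.08026 2.34958 0.37832 -0.93766 -1.43992 rad, qd=0.56335 1.06263 0.49110 0.35267 0.91666 rad/s, eef=0.79719 -0.27506 0.43351 m, τ=-57.97594 -13.42753 8.25371 -0.46447 0.75095 N·m.
t=0.66000 s (step 33): ang=1.10794 2.40777 0.40649 -0.91826 -1.38778 rad, qd=0.36811 0.89252 0.46284 0.31592 0.80582 rad/s, eef=0.82619 -0.29456 0.39654 m, τ=5.47105 -7.11267 32.00826 -43.68735 -20.40823 N·m.
t=0.72000 s (step 36): ang=1.18742 2.33798 0.23917 -1.47854 -0.96815 rad, qd=2.37216 -2.11019 -0.91443 -7.97075 3.93690 rad/s, eef=0.77993 -0.29373 0.34706 m, τ=-1.24962 -8.30412 14.93175 -20.05023 -14.45710 N·m.
t=0.78000 s (step 39): ang=1.37058 2.12367 0.31995 -1.80660 -0.91595 rad, qd=3.48335 -4.92436 3.44620 -4.11095 0.06723 rad/s, eef=0.64408 -0.22325 0.24262 m, τ=-68.28416 -12.97973 12.12787 -1.77737 1.50926 N·m.
t=0.84000 s (step 42): ang=1.56938 1.70906 0.59389 -2.04932 -0.83803 rad, qd=2.89622 -10.05606 4.90578 -4.90935 3.39978 rad/s, eef=0.49332 -0.12380 0.11476 m, τ=-95.40560 -12.66503 4.62232 16.26233 9.64378 N·m.
t=0.88000 s (step 44): ang=1.66628 1.19997 0.81414 -2.26754 -0.58054 rad, qd=1.83609 -14.24083 6.62435 -5.34996 10.21261 rad/s, eef=0.40340 -0.07714 0.03424 m.
final ang (rad): 1.66628 1.19997 0.81414 -2.26754 -0.58054


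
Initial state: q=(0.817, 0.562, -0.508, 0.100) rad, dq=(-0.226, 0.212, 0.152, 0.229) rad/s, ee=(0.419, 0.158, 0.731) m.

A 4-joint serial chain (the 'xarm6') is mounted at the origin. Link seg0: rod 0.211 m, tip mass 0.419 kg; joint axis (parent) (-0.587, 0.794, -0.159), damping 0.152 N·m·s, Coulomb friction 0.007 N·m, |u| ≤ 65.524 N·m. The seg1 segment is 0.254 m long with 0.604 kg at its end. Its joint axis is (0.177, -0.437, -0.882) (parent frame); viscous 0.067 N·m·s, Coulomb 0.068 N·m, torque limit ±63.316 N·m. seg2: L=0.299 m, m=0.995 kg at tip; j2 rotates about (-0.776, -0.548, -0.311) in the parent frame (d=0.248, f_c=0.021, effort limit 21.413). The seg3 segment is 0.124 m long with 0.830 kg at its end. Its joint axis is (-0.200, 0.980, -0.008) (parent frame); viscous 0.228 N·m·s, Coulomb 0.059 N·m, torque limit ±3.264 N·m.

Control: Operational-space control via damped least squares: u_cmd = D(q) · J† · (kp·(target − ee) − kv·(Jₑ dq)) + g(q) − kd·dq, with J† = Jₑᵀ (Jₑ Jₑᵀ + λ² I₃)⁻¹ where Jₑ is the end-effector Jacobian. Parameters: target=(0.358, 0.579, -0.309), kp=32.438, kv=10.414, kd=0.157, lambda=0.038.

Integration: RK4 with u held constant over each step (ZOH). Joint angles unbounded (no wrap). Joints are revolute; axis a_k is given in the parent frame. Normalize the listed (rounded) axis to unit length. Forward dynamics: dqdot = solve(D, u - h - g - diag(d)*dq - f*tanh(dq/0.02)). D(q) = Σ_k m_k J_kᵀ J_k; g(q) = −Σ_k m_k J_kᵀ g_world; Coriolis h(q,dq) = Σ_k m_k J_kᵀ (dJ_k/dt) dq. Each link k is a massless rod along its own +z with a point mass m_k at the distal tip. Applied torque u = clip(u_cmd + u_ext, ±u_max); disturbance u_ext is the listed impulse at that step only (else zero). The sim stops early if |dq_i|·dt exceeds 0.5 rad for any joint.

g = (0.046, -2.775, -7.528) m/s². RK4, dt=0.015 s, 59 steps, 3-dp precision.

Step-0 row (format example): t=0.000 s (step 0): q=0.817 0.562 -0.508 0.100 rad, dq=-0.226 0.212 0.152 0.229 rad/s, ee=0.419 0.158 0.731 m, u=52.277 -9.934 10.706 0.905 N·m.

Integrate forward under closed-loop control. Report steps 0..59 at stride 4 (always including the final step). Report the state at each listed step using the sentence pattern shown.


t=0.060 s (step 4): q=1.001 0.821 -0.691 0.094 rad, dq=4.882 5.792 -4.704 -0.272 rad/s, ee=0.415 0.184 0.694 m, u=18.809 -1.140 5.478 0.017 N·m.
t=0.120 s (step 8): q=1.315 1.142 -0.968 0.081 rad, dq=5.327 4.776 -4.141 -0.174 rad/s, ee=0.429 0.249 0.593 m, u=-2.134 2.852 0.964 -0.388 N·m.
t=0.180 s (step 12): q=1.622 1.394 -1.166 0.071 rad, dq=4.853 3.670 -2.429 -0.141 rad/s, ee=0.447 0.325 0.464 m, u=-11.993 2.694 -1.612 -0.429 N·m.
t=0.240 s (step 16): q=1.891 1.584 -1.261 0.064 rad, dq=4.083 2.670 -0.809 -0.102 rad/s, ee=0.460 0.396 0.326 m, u=-16.536 1.600 -3.351 -0.360 N·m.
t=0.300 s (step 20): q=2.110 1.717 -1.273 0.059 rad, dq=3.220 1.812 0.311 -0.040 rad/s, ee=0.463 0.454 0.194 m, u=-18.366 0.694 -4.592 -0.274 N·m.
t=0.360 s (step 24): q=2.279 1.806 -1.235 0.058 rad, dq=2.410 1.176 0.884 -0.020 rad/s, ee=0.457 0.495 0.075 m, u=-18.633 0.157 -5.333 -0.189 N·m.
t=0.420 s (step 28): q=2.402 1.863 -1.175 0.056 rad, dq=1.735 0.752 1.061 -0.071 rad/s, ee=0.444 0.522 -0.024 m, u=-17.999 -0.086 -5.631 -0.112 N·m.
t=0.480 s (step 32): q=2.490 1.900 -1.112 0.054 rad, dq=1.213 0.495 1.013 -0.073 rad/s, ee=0.429 0.538 -0.102 m, u=-16.929 -0.112 -5.600 -0.070 N·m.
t=0.540 s (step 36): q=2.551 1.925 -1.055 0.052 rad, dq=0.830 0.339 0.869 -0.073 rad/s, ee=0.413 0.548 -0.161 m, u=-15.731 -0.033 -5.391 -0.047 N·m.
t=0.600 s (step 40): q=2.592 1.942 -1.008 0.050 rad, dq=0.554 0.239 0.705 -0.073 rad/s, ee=0.400 0.554 -0.205 m, u=-14.597 0.088 -5.120 -0.038 N·m.
t=0.660 s (step 44): q=2.619 1.955 -0.970 0.049 rad, dq=0.360 0.170 0.556 -0.071 rad/s, ee=0.389 0.557 -0.236 m, u=-13.623 0.218 -4.855 -0.037 N·m.
t=0.720 s (step 48): q=2.636 1.963 -0.941 0.047 rad, dq=0.224 0.120 0.435 -0.069 rad/s, ee=0.380 0.560 -0.258 m, u=-12.841 0.336 -4.628 -0.040 N·m.
t=0.780 s (step 52): q=2.646 1.970 -0.917 0.045 rad, dq=0.130 0.083 0.342 -0.067 rad/s, ee=0.373 0.562 -0.273 m, u=-12.241 0.436 -4.448 -0.044 N·m.
t=0.840 s (step 56): q=2.652 1.974 -0.899 0.044 rad, dq=0.067 0.055 0.271 -0.065 rad/s, ee=0.369 0.564 -0.284 m, u=-11.798 0.515 -4.314 -0.048 N·m.
t=0.885 s (step 59): q=2.654 1.977 -0.888 0.043 rad, dq=0.034 0.039 0.229 -0.063 rad/s, ee=0.366 0.565 -0.289 m.


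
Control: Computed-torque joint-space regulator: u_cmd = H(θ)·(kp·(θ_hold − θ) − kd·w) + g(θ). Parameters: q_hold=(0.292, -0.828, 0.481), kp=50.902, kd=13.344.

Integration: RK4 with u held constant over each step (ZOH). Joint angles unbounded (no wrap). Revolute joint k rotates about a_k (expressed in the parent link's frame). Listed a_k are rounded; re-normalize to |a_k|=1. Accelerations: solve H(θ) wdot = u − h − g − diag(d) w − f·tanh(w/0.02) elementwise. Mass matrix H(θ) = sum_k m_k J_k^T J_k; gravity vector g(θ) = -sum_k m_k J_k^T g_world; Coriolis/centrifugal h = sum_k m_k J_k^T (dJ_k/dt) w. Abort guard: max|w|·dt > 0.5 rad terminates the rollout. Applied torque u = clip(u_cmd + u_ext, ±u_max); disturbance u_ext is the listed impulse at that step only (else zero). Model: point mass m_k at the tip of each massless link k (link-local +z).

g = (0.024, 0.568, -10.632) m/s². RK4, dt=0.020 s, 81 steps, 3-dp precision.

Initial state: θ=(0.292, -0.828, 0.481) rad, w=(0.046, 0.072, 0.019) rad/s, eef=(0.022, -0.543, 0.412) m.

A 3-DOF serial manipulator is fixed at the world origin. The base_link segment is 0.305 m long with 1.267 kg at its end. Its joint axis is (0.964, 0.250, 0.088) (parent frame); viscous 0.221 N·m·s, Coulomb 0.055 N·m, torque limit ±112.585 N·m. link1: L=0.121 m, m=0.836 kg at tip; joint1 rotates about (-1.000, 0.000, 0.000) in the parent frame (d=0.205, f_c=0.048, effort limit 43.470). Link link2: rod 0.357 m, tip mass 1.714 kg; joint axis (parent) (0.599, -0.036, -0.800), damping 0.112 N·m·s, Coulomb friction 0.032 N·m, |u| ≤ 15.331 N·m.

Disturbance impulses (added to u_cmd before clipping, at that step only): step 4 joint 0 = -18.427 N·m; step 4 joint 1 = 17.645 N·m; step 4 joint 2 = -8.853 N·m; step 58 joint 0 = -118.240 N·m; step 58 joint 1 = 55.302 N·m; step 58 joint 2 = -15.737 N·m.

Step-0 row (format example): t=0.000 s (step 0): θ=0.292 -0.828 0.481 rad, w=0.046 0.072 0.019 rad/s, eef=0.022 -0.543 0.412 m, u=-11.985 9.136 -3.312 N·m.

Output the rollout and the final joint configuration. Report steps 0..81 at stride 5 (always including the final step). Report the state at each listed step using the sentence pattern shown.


t=0.100 s (step 5): θ=0.293 -0.826 0.459 rad, w=0.034 0.106 -2.070 rad/s, eef=0.025 -0.543 0.416 m, u=-6.740 4.263 -0.947 N·m.
t=0.200 s (step 10): θ=0.297 -0.808 0.392 rad, w=0.000 0.060 -0.013 rad/s, eef=0.032 -0.539 0.435 m, u=-10.256 7.690 -2.777 N·m.
t=0.300 s (step 15): θ=0.296 -0.811 0.401 rad, w=-0.009 -0.070 0.160 rad/s, eef=0.031 -0.540 0.432 m, u=-11.594 8.822 -3.268 N·m.
t=0.400 s (step 20): θ=0.296 -0.819 0.417 rad, w=-0.006 -0.074 0.152 rad/s, eef=0.029 -0.541 0.426 m, u=-11.981 9.152 -3.391 N·m.
t=0.500 s (step 25): θ=0.295 -0.825 0.431 rad, w=-0.005 -0.050 0.116 rad/s, eef=0.028 -0.542 0.421 m, u=-12.030 9.214 -3.402 N·m.
t=0.600 s (step 30): θ=0.295 -0.829 0.441 rad, w=-0.004 -0.030 0.081 rad/s, eef=0.027 -0.543 0.417 m, u=-11.988 9.201 -3.385 N·m.
t=0.700 s (step 35): θ=0.294 -0.831 0.447 rad, w=-0.005 -0.020 0.049 rad/s, eef=0.026 -0.543 0.415 m, u=-11.938 9.179 -3.368 N·m.
t=0.800 s (step 40): θ=0.294 -0.833 0.451 rad, w=-0.005 -0.014 0.030 rad/s, eef=0.025 -0.544 0.414 m, u=-11.901 9.164 -3.357 N·m.
t=0.900 s (step 45): θ=0.293 -0.834 0.454 rad, w=-0.005 -0.011 0.020 rad/s, eef=0.025 -0.544 0.413 m, u=-11.875 9.158 -3.353 N·m.
t=1.000 s (step 50): θ=0.293 -0.835 0.456 rad, w=-0.006 -0.012 0.011 rad/s, eef=0.025 -0.544 0.413 m, u=-11.857 9.160 -3.352 N·m.
t=1.100 s (step 55): θ=0.292 -0.835 0.458 rad, w=-0.006 -0.010 0.010 rad/s, eef=0.024 -0.544 0.413 m, u=-11.845 9.163 -3.353 N·m.
t=1.200 s (step 60): θ=0.192 -0.986 0.289 rad, w=-2.358 -2.782 -2.700 rad/s, eef=0.020 -0.515 0.428 m, u=11.468 1.072 -0.772 N·m.
t=1.300 s (step 65): θ=0.110 -1.035 0.279 rad, w=0.033 0.132 0.133 rad/s, eef=0.007 -0.487 0.447 m, u=-3.662 6.782 -2.739 N·m.
t=1.400 s (step 70): θ=0.140 -1.014 0.281 rad, w=0.443 0.270 0.035 rad/s, eef=0.012 -0.497 0.442 m, u=-9.259 8.930 -3.430 N·m.
t=1.500 s (step 75): θ=0.183 -0.989 0.283 rad, w=0.407 0.238 0.038 rad/s, eef=0.019 -0.512 0.432 m, u=-11.214 9.549 -3.624 N·m.
t=1.600 s (step 80): θ=0.218 -0.970 0.285 rad, w=0.282 0.168 0.040 rad/s, eef=0.024 -0.523 0.423 m, u=-11.789 9.642 -3.646 N·m.
t=1.620 s (step 81): θ=0.223 -0.967 0.285 rad, w=0.258 0.155 0.040 rad/s, eef=0.025 -0.525 0.421 m.
final θ (rad): 0.223 -0.967 0.285


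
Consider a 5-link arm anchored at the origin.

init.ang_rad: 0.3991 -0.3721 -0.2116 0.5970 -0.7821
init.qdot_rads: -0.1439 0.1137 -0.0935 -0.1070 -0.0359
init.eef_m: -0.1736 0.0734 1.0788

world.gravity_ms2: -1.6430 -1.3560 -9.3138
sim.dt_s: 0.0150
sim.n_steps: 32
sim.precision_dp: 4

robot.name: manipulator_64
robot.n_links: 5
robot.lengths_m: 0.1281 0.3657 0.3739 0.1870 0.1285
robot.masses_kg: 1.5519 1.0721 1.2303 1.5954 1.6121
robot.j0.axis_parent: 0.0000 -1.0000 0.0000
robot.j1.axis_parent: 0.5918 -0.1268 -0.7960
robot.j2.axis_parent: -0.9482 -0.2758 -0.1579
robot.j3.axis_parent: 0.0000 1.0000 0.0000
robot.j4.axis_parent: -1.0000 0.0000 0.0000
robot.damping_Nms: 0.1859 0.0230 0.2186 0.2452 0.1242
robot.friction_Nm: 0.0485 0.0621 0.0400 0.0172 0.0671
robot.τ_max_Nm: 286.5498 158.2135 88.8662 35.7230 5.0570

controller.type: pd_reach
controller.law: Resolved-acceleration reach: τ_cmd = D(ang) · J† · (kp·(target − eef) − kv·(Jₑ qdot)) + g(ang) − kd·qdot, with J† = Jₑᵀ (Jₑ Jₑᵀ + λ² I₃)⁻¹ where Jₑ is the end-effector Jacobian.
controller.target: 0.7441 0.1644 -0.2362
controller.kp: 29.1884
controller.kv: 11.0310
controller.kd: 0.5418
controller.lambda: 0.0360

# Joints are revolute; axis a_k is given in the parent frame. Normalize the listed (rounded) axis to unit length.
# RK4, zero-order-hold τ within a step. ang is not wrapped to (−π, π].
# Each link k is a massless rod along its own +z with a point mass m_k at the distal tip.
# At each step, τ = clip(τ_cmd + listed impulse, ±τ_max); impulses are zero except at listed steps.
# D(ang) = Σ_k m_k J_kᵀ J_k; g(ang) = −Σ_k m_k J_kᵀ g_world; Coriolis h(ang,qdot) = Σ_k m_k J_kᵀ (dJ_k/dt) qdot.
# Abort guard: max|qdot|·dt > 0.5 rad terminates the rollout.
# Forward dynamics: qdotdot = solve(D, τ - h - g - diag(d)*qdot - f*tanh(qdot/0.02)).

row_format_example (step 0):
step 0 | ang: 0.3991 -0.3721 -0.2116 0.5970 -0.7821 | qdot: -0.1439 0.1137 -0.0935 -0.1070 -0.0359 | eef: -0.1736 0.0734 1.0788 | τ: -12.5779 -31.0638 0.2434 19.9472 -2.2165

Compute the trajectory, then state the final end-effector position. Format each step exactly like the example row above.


step 1 | ang: 0.4027 -0.3769 -0.2227 0.6149 -0.7931 | qdot: 0.6117 -0.7459 -1.3798 2.4649 -1.3997 | eef: -0.1685 0.0718 1.0752 | τ: -16.2387 -24.9501 -0.7010 15.3772 -0.9178
step 2 | ang: 0.4161 -0.3931 -0.2517 0.6647 -0.8172 | qdot: 1.1572 -1.3760 -2.4498 4.1412 -1.7840 | eef: -0.1589 0.0716 1.0645 | τ: -22.6377 -18.3575 -3.8410 12.2444 -0.2954
step 3 | ang: 0.4362 -0.4170 -0.2952 0.7341 -0.8432 | qdot: 1.5063 -1.7694 -3.2918 5.1107 -1.6686 | eef: -0.1462 0.0729 1.0482 | τ: -29.5425 -12.4289 -7.2694 9.8632 0.0223
step 4 | ang: 0.4603 -0.4453 -0.3496 0.8143 -0.8659 | qdot: 1.6918 -1.9614 -3.9169 5.5903 -1.3574 | eef: -0.1314 0.0754 1.0274 | τ: -35.5594 -7.6267 -9.9981 7.7800 0.2261
step 5 | ang: 0.4862 -0.4753 -0.4121 0.8992 -0.8836 | qdot: 1.7502 -2.0077 -4.3619 5.7542 -1.0070 | eef: -0.1151 0.0790 1.0030 | τ: -40.0918 -3.9652 -11.6922 5.7668 0.3871
step 6 | ang: 0.5123 -0.5052 -0.4801 0.9850 -0.8963 | qdot: 1.7135 -1.9609 -4.6720 5.7206 -0.6856 | eef: -0.0978 0.0833 0.9756 | τ: -43.0512 -1.2697 -12.3621 3.7514 0.5206
step 7 | ang: 0.5372 -0.5340 -0.5520 1.0693 -0.9046 | qdot: 1.6068 -1.8606 -4.8869 5.5628 -0.4174 | eef: -0.0797 0.0879 0.9458 | τ: -44.5979 0.6717 -12.1613 1.7481 0.6246
step 8 | ang: 0.5602 -0.5610 -0.6266 1.1506 -0.9093 | qdot: 1.4482 -1.7326 -5.0360 5.3250 -0.2072 | eef: -0.0610 0.0928 0.9141 | τ: -44.9741 2.0460 -11.2812 -0.1915 0.6960
step 9 | ang: 0.5805 -0.5860 -0.7030 1.2280 -0.9113 | qdot: 1.2505 -1.5921 -5.1385 5.0340 -0.0523 | eef: -0.0419 0.0976 0.8810 | τ: -44.4196 2.9986 -9.9039 -2.0070 0.7360
step 10 | ang: 0.5976 -0.6089 -0.7806 1.3008 -0.9115 | qdot: 1.0221 -1.4502 -5.2061 4.7019 0.0174 | eef: -0.0225 0.1024 0.8470 | τ: -43.1845 3.5669 -8.1692 -3.6387 0.7757
step 11 | ang: 0.6110 -0.6296 -0.8591 1.3685 -0.9113 | qdot: 0.7687 -1.3089 -5.2425 4.3462 0.0350 | eef: -0.0030 0.1070 0.8124 | τ: -41.3730 3.8826 -6.2153 -5.0480 0.8049
step 12 | ang: 0.6205 -0.6482 -0.9378 1.4307 -0.9110 | qdot: 0.4953 -1.1689 -5.2504 3.9755 0.0313 | eef: 0.0167 0.1113 0.7775 | τ: -39.0743 4.0584 -4.1511 -6.2064 0.8134
step 13 | ang: 0.6258 -0.6648 -1.0164 1.4874 -0.9108 | qdot: 0.2055 -1.0298 -5.2305 3.5958 0.0266 | eef: 0.0363 0.1153 0.7427 | τ: -36.3760 4.1669 -2.0580 -7.0978 0.7987
step 14 | ang: 0.6267 -0.6792 -1.0945 1.5383 -0.9107 | qdot: -0.0974 -0.8930 -5.1832 3.2081 0.0128 | eef: 0.0559 0.1191 0.7083 | τ: -33.3776 4.2058 0.0138 -7.7148 0.7778
step 15 | ang: 0.6229 -0.6916 -1.1717 1.5835 -0.9108 | qdot: -0.4096 -0.7595 -5.1087 2.8128 -0.0101 | eef: 0.0755 0.1227 0.6745 | τ: -30.1492 4.1846 2.0240 -8.0614 0.7601
step 16 | ang: 0.6143 -0.7020 -1.2475 1.6227 -0.9111 | qdot: -0.7306 -0.6262 -4.9999 2.4218 -0.0182 | eef: 0.0950 0.1259 0.6414 | τ: -26.7288 4.1633 3.9295 -8.1590 0.7351
step 17 | ang: 0.6009 -0.7104 -1.3214 1.6562 -0.9115 | qdot: -1.0573 -0.4962 -4.8558 2.0352 -0.0360 | eef: 0.1145 0.1290 0.6092 | τ: -23.1825 4.0789 5.7220 -8.0241 0.7268
step 18 | ang: 0.5826 -0.7169 -1.3928 1.6839 -0.9122 | qdot: -1.3864 -0.3710 -4.6746 1.6574 -0.0582 | eef: 0.1339 0.1318 0.5780 | τ: -19.5468 3.9420 7.3829 -7.6823 0.7347
step 19 | ang: 0.5594 -0.7215 -1.4613 1.7061 -0.9132 | qdot: -1.7136 -0.2525 -4.4552 1.2929 -0.0775 | eef: 0.1534 0.1343 0.5479 | τ: -15.8569 3.7660 8.8972 -7.1624 0.7546
step 20 | ang: 0.5313 -0.7245 -1.5262 1.7230 -0.9144 | qdot: -2.0342 -0.1426 -4.1974 0.9463 -0.0842 | eef: 0.1730 0.1366 0.5187 | τ: -12.1488 3.5673 10.2519 -6.4953 0.7792
step 21 | ang: 0.4984 -0.7258 -1.5869 1.7348 -0.9155 | qdot: -2.3430 -0.0439 -3.9027 0.6224 -0.0718 | eef: 0.1925 0.1385 0.4906 | τ: -8.4593 3.3536 11.4391 -5.7126 0.8024
step 22 | ang: 0.4611 -0.7258 -1.6430 1.7419 -0.9164 | qdot: -2.6337 0.0400 -3.5739 0.3234 -0.0409 | eef: 0.2122 0.1403 0.4634 | τ: -4.8174 3.1260 12.4584 -4.8436 0.8219
step 23 | ang: 0.4196 -0.7247 -1.6939 1.7448 -0.9167 | qdot: -2.9007 0.1055 -3.2140 0.0533 -0.0064 | eef: 0.2319 0.1417 0.4370 | τ: -1.2537 2.8463 13.3224 -3.9174 0.8463
step 24 | ang: 0.3743 -0.7227 -1.7392 1.7439 -0.9165 | qdot: -3.1408 0.1519 -2.8249 -0.1767 0.0222 | eef: 0.2516 0.1428 0.4114 | τ: 2.1836 2.4932 14.0423 -2.9728 0.8804
step 25 | ang: 0.3256 -0.7202 -1.7786 1.7399 -0.9158 | qdot: -3.3481 0.1779 -2.4148 -0.3692 0.0629 | eef: 0.2712 0.1436 0.3864 | τ: 5.4814 2.1216 14.6097 -2.0302 0.9049
step 26 | ang: 0.2740 -0.7175 -1.8116 1.7332 -0.9144 | qdot: -3.5190 0.1860 -1.9927 -0.5222 0.1371 | eef: 0.2908 0.1441 0.3620 | τ: 8.6109 1.7916 15.0167 -1.1174 0.8996
step 27 | ang: 0.2203 -0.7147 -1.8383 1.7245 -0.9116 | qdot: -3.6515 0.1780 -1.5672 -0.6360 0.2260 | eef: 0.3101 0.1443 0.3381 | τ: 11.5551 1.4713 15.2883 -0.2544 0.8763
step 28 | ang: 0.1648 -0.7122 -1.8587 1.7144 -0.9076 | qdot: -3.7451 0.1565 -1.1469 -0.7127 0.3140 | eef: 0.3291 0.1442 0.3147 | τ: 14.3028 1.1434 15.4482 0.5430 0.8446
step 29 | ang: 0.1082 -0.7101 -1.8728 1.7034 -0.9023 | qdot: -3.8009 0.1248 -0.7396 -0.7562 0.3901 | eef: 0.3478 0.1439 0.2918 | τ: 16.8473 0.8051 15.5175 1.2632 0.8106
step 30 | ang: 0.0510 -0.7085 -1.8810 1.6919 -0.8960 | qdot: -3.8211 0.0865 -0.3522 -0.7717 0.4474 | eef: 0.3660 0.1434 0.2693 | τ: 19.1863 0.4617 15.5147 1.8987 0.7777
step 31 | ang: -0.0062 -0.7075 -1.8836 1.6804 -0.8890 | qdot: -3.8088 0.0451 0.0089 -0.7653 0.4830 | eef: 0.3836 0.1427 0.2472 | τ: 21.3239 0.1233 15.4573 2.4465 0.7473
step 32 | ang: -0.0630 -0.7072 -1.8810 1.6690 -0.8817 | qdot: -3.7666 0.0044 0.3365 -0.7454 0.4994 | eef: 0.4007 0.1418 0.2257
final eef position (m): 0.4007 0.1418 0.2257


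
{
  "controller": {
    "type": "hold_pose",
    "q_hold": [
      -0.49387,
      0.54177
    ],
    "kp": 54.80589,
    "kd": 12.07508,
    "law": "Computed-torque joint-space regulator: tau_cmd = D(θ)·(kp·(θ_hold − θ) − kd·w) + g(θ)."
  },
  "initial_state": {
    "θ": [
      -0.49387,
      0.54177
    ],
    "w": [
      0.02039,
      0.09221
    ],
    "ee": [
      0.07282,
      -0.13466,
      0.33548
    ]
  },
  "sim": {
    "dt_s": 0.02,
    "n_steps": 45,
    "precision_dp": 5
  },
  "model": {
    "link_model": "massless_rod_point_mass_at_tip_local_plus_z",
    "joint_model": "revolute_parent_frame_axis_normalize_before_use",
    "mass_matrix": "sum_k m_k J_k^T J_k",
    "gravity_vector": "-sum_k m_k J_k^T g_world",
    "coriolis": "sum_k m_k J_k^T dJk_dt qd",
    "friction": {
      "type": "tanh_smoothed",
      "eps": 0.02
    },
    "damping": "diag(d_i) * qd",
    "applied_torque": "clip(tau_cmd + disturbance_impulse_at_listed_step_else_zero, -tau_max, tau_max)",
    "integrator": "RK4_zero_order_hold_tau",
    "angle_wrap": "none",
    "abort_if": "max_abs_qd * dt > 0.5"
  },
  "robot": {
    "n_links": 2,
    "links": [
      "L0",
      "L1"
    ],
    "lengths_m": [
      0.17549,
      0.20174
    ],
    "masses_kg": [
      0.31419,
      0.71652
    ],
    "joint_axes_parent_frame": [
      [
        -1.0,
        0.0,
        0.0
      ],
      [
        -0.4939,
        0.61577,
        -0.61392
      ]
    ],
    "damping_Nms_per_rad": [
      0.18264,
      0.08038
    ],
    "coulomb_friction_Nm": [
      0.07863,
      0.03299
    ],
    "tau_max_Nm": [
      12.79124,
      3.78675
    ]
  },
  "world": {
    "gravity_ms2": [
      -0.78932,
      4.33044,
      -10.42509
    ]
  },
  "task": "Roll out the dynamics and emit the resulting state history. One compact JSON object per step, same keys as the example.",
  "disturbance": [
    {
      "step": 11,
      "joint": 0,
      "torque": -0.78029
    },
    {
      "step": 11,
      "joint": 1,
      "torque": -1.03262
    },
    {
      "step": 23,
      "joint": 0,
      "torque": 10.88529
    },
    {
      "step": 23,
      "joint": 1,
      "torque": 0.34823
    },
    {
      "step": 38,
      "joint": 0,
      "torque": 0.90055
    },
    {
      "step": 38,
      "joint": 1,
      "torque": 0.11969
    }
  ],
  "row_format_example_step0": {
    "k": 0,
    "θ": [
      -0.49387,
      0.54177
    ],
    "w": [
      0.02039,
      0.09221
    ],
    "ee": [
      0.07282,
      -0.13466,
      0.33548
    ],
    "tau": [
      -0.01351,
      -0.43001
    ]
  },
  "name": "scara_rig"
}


{"k":1,"\u03b8":[-0.49357,0.54302],"w":[0.01044,0.03328],"ee":[0.07299,-0.13447,0.33548],"tau":[0.00446,-0.41822]}
{"k":2,"\u03b8":[-0.49342,0.54332],"w":[0.00433,0.00536],"ee":[0.07303,-0.1344,0.33549],"tau":[0.01493,-0.41187]}
{"k":3,"\u03b8":[-0.49336,0.54335],"w":[0.00084,0.00123],"ee":[0.07303,-0.13438,0.33549],"tau":[0.01944,-0.4105]}
{"k":4,"\u03b8":[-0.49336,0.54335],"w":[-0.00027,-0.00017],"ee":[0.07303,-0.13438,0.33549],"tau":[0.021,-0.41001]}
{"k":5,"\u03b8":[-0.49336,0.54333],"w":[-0.0006,-0.00066],"ee":[0.07303,-0.13438,0.33549],"tau":[0.02159,-0.40981]}
{"k":6,"\u03b8":[-0.49338,0.54332],"w":[-0.00069,-0.00084],"ee":[0.07303,-0.13439,0.33549],"tau":[0.02187,-0.40971]}
{"k":7,"\u03b8":[-0.49339,0.5433],"w":[-0.00071,-0.0009],"ee":[0.07303,-0.13439,0.33549],"tau":[0.02204,-0.40964]}
{"k":8,"\u03b8":[-0.4934,0.54328],"w":[-0.0007,-0.00091],"ee":[0.07303,-0.1344,0.33549],"tau":[0.02219,-0.40959]}
{"k":9,"\u03b8":[-0.49342,0.54326],"w":[-0.00069,-0.00091],"ee":[0.07302,-0.13441,0.33549],"tau":[0.02231,-0.40954]}
{"k":10,"\u03b8":[-0.49343,0.54324],"w":[-0.00067,-0.0009],"ee":[0.07302,-0.13441,0.33549],"tau":[0.02244,-0.4095]}
{"k":11,"\u03b8":[-0.49345,0.54323],"w":[-0.00065,-0.00088],"ee":[0.07302,-0.13442,0.33549],"tau":[-0.75773,-1.44207]}
{"k":12,"\u03b8":[-0.49351,0.53241],"w":[-0.00664,-1.06008],"ee":[0.07153,-0.13521,0.33585],"tau":[0.22234,-0.15472]}
{"k":13,"\u03b8":[-0.49369,0.51504],"w":[-0.01087,-0.68643],"ee":[0.06913,-0.13653,0.33639],"tau":[0.19176,-0.20148]}
{"k":14,"\u03b8":[-0.49391,0.50413],"w":[-0.01096,-0.41121],"ee":[0.06762,-0.1374,0.3367],"tau":[0.16156,-0.23997]}
{"k":15,"\u03b8":[-0.49412,0.49796],"w":[-0.00939,-0.2099],"ee":[0.06676,-0.13792,0.33685],"tau":[0.13429,-0.27193]}
{"k":16,"\u03b8":[-0.49429,0.49525],"w":[-0.00741,-0.06422],"ee":[0.06639,-0.13818,0.3369],"tau":[0.11086,-0.29865]}
{"k":17,"\u03b8":[-0.49441,0.49493],"w":[-0.00275,0.01722],"ee":[0.06634,-0.13824,0.33689],"tau":[0.0918,-0.31657]}
{"k":18,"\u03b8":[-0.4944,0.49539],"w":[0.00315,0.02905],"ee":[0.06641,-0.1382,0.33688],"tau":[0.08147,-0.32118]}
{"k":19,"\u03b8":[-0.49431,0.49604],"w":[0.00512,0.03515],"ee":[0.0665,-0.13813,0.33687],"tau":[0.07622,-0.32425]}
{"k":20,"\u03b8":[-0.4942,0.49677],"w":[0.00574,0.03833],"ee":[0.0666,-0.13803,0.33687],"tau":[0.07286,-0.32666]}
{"k":21,"\u03b8":[-0.49409,0.49755],"w":[0.00589,0.03959],"ee":[0.06671,-0.13794,0.33686],"tau":[0.07034,-0.32865]}
{"k":22,"\u03b8":[-0.49397,0.49834],"w":[0.00585,0.03958],"ee":[0.06682,-0.13784,0.33686],"tau":[0.06825,-0.33035]}
{"k":23,"\u03b8":[-0.49385,0.49912],"w":[0.00573,0.03877],"ee":[0.06692,-0.13774,0.33685],"tau":[10.95173,0.01638]}
{"k":24,"\u03b8":[-0.47128,0.486],"w":[2.23406,-1.324],"ee":[0.06511,-0.13106,0.34026],"tau":[-2.69946,-0.44582]}
{"k":25,"\u03b8":[-0.4333,0.46504],"w":[1.57308,-0.77847],"ee":[0.06221,-0.11958,0.34561],"tau":[-2.29422,-0.46467]}
{"k":26,"\u03b8":[-0.4071,0.45357],"w":[1.05401,-0.37592],"ee":[0.06062,-0.11132,0.34896],"tau":[-1.94196,-0.47196]}
{"k":27,"\u03b8":[-0.39011,0.44896],"w":[0.65071,-0.09127],"ee":[0.05998,-0.10571,0.35094],"tau":[-1.63592,-0.47168]}
{"k":28,"\u03b8":[-0.38019,0.44889],"w":[0.34649,0.06559],"ee":[0.05997,-0.10223,0.35197],"tau":[-1.37035,-0.45976]}
{"k":29,"\u03b8":[-0.37553,0.45079],"w":[0.12176,0.12261],"ee":[0.06023,-0.10045,0.35239],"tau":[-1.14008,-0.43774]}
{"k":30,"\u03b8":[-0.37479,0.45356],"w":[-0.0407,0.14842],"ee":[0.06062,-0.09999,0.35238],"tau":[-0.94783,-0.4175]}
{"k":31,"\u03b8":[-0.37653,0.4564],"w":[-0.13281,0.13584],"ee":[0.06101,-0.1004,0.35211],"tau":[-0.81506,-0.39956]}
{"k":32,"\u03b8":[-0.37984,0.45898],"w":[-0.1984,0.12165],"ee":[0.06137,-0.10138,0.3517],"tau":[-0.70093,-0.38401]}
{"k":33,"\u03b8":[-0.38425,0.46126],"w":[-0.24298,0.10743],"ee":[0.06168,-0.10276,0.35118],"tau":[-0.60306,-0.37065]}
{"k":34,"\u03b8":[-0.38939,0.46327],"w":[-0.27101,0.09409],"ee":[0.06196,-0.10442,0.35058],"tau":[-0.51941,-0.35929]}
{"k":35,"\u03b8":[-0.39495,0.46503],"w":[-0.28615,0.08218],"ee":[0.0622,-0.10624,0.34994],"tau":[-0.44815,-0.34974]}
{"k":36,"\u03b8":[-0.40072,0.46657],"w":[-0.2914,0.07195],"ee":[0.06242,-0.10815,0.34928],"tau":[-0.38766,-0.34181]}
{"k":37,"\u03b8":[-0.40652,0.46792],"w":[-0.28918,0.06345],"ee":[0.0626,-0.11007,0.3486],"tau":[-0.33651,-0.33531]}
{"k":38,"\u03b8":[-0.41222,0.46911],"w":[-0.28146,0.05662],"ee":[0.06277,-0.11197,0.34794],"tau":[0.60714,-0.21039]}
{"k":39,"\u03b8":[-0.41601,0.47004],"w":[-0.09953,0.03821],"ee":[0.0629,-0.11322,0.34748],"tau":[-0.48725,-0.35722]}
{"k":40,"\u03b8":[-0.41834,0.47087],"w":[-0.13326,0.04466],"ee":[0.06301,-0.11397,0.34719],"tau":[-0.4249,-0.35076]}
{"k":41,"\u03b8":[-0.42122,0.47179],"w":[-0.15527,0.04683],"ee":[0.06314,-0.1149,0.34683],"tau":[-0.37159,-0.34503]}
{"k":42,"\u03b8":[-0.42446,0.47272],"w":[-0.16823,0.04671],"ee":[0.06327,-0.11596,0.34643],"tau":[-0.32614,-0.3401]}
{"k":43,"\u03b8":[-0.42788,0.47364],"w":[-0.17425,0.04542],"ee":[0.0634,-0.11707,0.34601],"tau":[-0.28753,-0.33596]}
{"k":44,"\u03b8":[-0.43137,0.47453],"w":[-0.17501,0.04364],"ee":[0.06352,-0.11822,0.34557],"tau":[-0.25485,-0.33256]}
{"k":45,"\u03b8":[-0.43483,0.47538],"w":[-0.17188,0.04178],"ee":[0.06364,-0.11935,0.34513]}


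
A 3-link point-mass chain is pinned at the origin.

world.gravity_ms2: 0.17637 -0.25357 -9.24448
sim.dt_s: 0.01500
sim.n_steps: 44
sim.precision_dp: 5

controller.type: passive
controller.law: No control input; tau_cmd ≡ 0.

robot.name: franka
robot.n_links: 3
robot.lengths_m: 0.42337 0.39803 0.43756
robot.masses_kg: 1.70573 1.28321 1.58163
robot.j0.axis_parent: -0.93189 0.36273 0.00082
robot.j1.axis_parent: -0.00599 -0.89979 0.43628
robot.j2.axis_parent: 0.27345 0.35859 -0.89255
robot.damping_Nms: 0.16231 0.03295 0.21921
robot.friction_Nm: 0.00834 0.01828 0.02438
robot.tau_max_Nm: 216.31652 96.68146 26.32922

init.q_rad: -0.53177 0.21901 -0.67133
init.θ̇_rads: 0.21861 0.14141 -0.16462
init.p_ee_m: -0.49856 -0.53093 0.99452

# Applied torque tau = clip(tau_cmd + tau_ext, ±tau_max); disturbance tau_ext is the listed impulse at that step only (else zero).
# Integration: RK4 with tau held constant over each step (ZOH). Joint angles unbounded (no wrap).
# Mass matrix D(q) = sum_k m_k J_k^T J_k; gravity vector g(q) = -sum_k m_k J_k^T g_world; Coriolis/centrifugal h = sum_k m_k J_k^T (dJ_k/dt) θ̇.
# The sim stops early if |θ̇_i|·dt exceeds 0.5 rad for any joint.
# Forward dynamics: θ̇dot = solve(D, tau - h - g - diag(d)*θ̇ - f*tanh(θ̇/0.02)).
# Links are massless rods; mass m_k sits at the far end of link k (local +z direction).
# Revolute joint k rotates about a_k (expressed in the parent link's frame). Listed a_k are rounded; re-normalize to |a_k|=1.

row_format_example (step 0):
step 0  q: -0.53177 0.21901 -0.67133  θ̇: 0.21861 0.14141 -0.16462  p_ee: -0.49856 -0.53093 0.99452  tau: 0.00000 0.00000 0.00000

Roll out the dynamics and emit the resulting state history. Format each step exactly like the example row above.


step 1  q: -0.52906 0.22097 -0.67587  θ̇: 0.14277 0.12277 -0.42585  p_ee: -0.49954 -0.52814 0.99502  tau: 0.00000 0.00000 0.00000
step 2  q: -0.52748 0.22278 -0.68375  θ̇: 0.06887 0.12196 -0.61421  p_ee: -0.50134 -0.52626 0.99442  tau: 0.00000 0.00000 0.00000
step 3  q: -0.52699 0.22469 -0.69403  θ̇: -0.00359 0.13450 -0.74892  p_ee: -0.50396 -0.52532 0.99274  tau: 0.00000 0.00000 0.00000
step 4  q: -0.52758 0.22687 -0.70601  θ̇: -0.07506 0.15722 -0.84348  p_ee: -0.50738 -0.52532 0.99000  tau: 0.00000 0.00000 0.00000
step 5  q: -0.52924 0.22944 -0.71918  θ̇: -0.14605 0.18765 -0.90779  p_ee: -0.51159 -0.52625 0.98619  tau: 0.00000 0.00000 0.00000
step 6  q: -0.53196 0.23253 -0.73313  θ̇: -0.21696 0.22411 -0.94854  p_ee: -0.51660 -0.52811 0.98131  tau: 0.00000 0.00000 0.00000
step 7  q: -0.53575 0.23619 -0.74754  θ̇: -0.28817 0.26538 -0.97030  p_ee: -0.52237 -0.53090 0.97533  tau: 0.00000 0.00000 0.00000
step 8  q: -0.54061 0.24051 -0.76216  θ̇: -0.36002 0.31056 -0.97619  p_ee: -0.52891 -0.53462 0.96824  tau: 0.00000 0.00000 0.00000
step 9  q: -0.54655 0.24552 -0.77676  θ̇: -0.43283 0.35898 -0.96827  p_ee: -0.53620 -0.53924 0.95999  tau: 0.00000 0.00000 0.00000
step 10  q: -0.55360 0.25129 -0.79115  θ̇: -0.50693 0.41010 -0.94788  p_ee: -0.54422 -0.54477 0.95055  tau: 0.00000 0.00000 0.00000
step 11  q: -0.56177 0.25784 -0.80514  θ̇: -0.58266 0.46344 -0.91587  p_ee: -0.55295 -0.55117 0.93988  tau: 0.00000 0.00000 0.00000
step 12  q: -0.57109 0.26520 -0.81857  θ̇: -0.66034 0.51858 -0.87273  p_ee: -0.56238 -0.55843 0.92792  tau: 0.00000 0.00000 0.00000
step 13  q: -0.58159 0.27340 -0.83127  θ̇: -0.74034 0.57508 -0.81874  p_ee: -0.57247 -0.56653 0.91461  tau: 0.00000 0.00000 0.00000
step 14  q: -0.59331 0.28246 -0.84308  θ̇: -0.82301 0.63246 -0.75406  p_ee: -0.58319 -0.57544 0.89990  tau: 0.00000 0.00000 0.00000
step 15  q: -0.60630 0.29238 -0.85384  θ̇: -0.90875 0.69021 -0.67878  p_ee: -0.59451 -0.58513 0.88372  tau: 0.00000 0.00000 0.00000
step 16  q: -0.62059 0.30316 -0.86339  θ̇: -0.99797 0.74774 -0.59297  p_ee: -0.60638 -0.59557 0.86598  tau: 0.00000 0.00000 0.00000
step 17  q: -0.63626 0.31481 -0.87157  θ̇: -1.09110 0.80437 -0.49675  p_ee: -0.61876 -0.60672 0.84663  tau: 0.00000 0.00000 0.00000
step 18  q: -0.65335 0.32729 -0.87824  θ̇: -1.18860 0.85930 -0.39029  p_ee: -0.63160 -0.61853 0.82558  tau: 0.00000 0.00000 0.00000
step 19  q: -0.67194 0.34057 -0.88323  θ̇: -1.29095 0.91162 -0.27390  p_ee: -0.64482 -0.63096 0.80276  tau: 0.00000 0.00000 0.00000
step 20  q: -0.69210 0.35462 -0.88641  θ̇: -1.39868 0.96028 -0.14802  p_ee: -0.65837 -0.64396 0.77807  tau: 0.00000 0.00000 0.00000
step 21  q: -0.71393 0.36936 -0.88763  θ̇: -1.51229 1.00359 -0.01551  p_ee: -0.67215 -0.65745 0.75143  tau: 0.00000 0.00000 0.00000
step 22  q: -0.73750 0.38463 -0.88711  θ̇: -1.63222 1.03099 0.07967  p_ee: -0.68609 -0.67139 0.72275  tau: 0.00000 0.00000 0.00000
step 23  q: -0.76293 0.40026 -0.88514  θ̇: -1.75928 1.05142 0.18575  p_ee: -0.70007 -0.68569 0.69193  tau: 0.00000 0.00000 0.00000
step 24  q: -0.79032 0.41614 -0.88145  θ̇: -1.89411 1.06462 0.30865  p_ee: -0.71398 -0.70028 0.65889  tau: 0.00000 0.00000 0.00000
step 25  q: -0.81980 0.43215 -0.87582  θ̇: -2.03728 1.06802 0.44403  p_ee: -0.72772 -0.71507 0.62356  tau: 0.00000 0.00000 0.00000
step 26  q: -0.85148 0.44812 -0.86809  θ̇: -2.18931 1.05903 0.58799  p_ee: -0.74113 -0.72999 0.58588  tau: 0.00000 0.00000 0.00000
step 27  q: -0.88552 0.46385 -0.85816  θ̇: -2.35065 1.03503 0.73691  p_ee: -0.75409 -0.74494 0.54579  tau: 0.00000 0.00000 0.00000
step 28  q: -0.92205 0.47908 -0.84598  θ̇: -2.52164 0.99338 0.88732  p_ee: -0.76643 -0.75983 0.50323  tau: 0.00000 0.00000 0.00000
step 29  q: -0.96122 0.49355 -0.83155  θ̇: -2.70244 0.93147 1.03584  p_ee: -0.77798 -0.77456 0.45816  tau: 0.00000 0.00000 0.00000
step 30  q: -1.00317 0.50691 -0.81493  θ̇: -2.89296 0.84674 1.17918  p_ee: -0.78856 -0.78902 0.41054  tau: 0.00000 0.00000 0.00000
step 31  q: -1.04806 0.51882 -0.79621  θ̇: -3.09284 0.73684 1.31420  p_ee: -0.79798 -0.80311 0.36035  tau: 0.00000 0.00000 0.00000
step 32  q: -1.09600 0.52888 -0.77556  θ̇: -3.30127 0.59976 1.43801  p_ee: -0.80602 -0.81671 0.30755  tau: 0.00000 0.00000 0.00000
step 33  q: -1.14713 0.53667 -0.75314  θ̇: -3.51700 0.43400 1.54805  p_ee: -0.81245 -0.82969 0.25216  tau: 0.00000 0.00000 0.00000
step 34  q: -1.20154 0.54175 -0.72919  θ̇: -3.73820 0.23877 1.64229  p_ee: -0.81703 -0.84193 0.19416  tau: 0.00000 0.00000 0.00000
step 35  q: -1.25929 0.54369 -0.70396  θ̇: -3.96245 0.01428 1.71972  p_ee: -0.81949 -0.85328 0.13359  tau: 0.00000 0.00000 0.00000
step 36  q: -1.32041 0.54206 -0.67763  θ̇: -4.18633 -0.23554 1.78851  p_ee: -0.81954 -0.86358 0.07047  tau: 0.00000 0.00000 0.00000
step 37  q: -1.38486 0.53649 -0.65041  θ̇: -4.40668 -0.51131 1.83806  p_ee: -0.81687 -0.87263 0.00486  tau: 0.00000 0.00000 0.00000
step 38  q: -1.45257 0.52661 -0.62259  θ̇: -4.61968 -0.80972 1.86837  p_ee: -0.81115 -0.88023 -0.06316  tau: 0.00000 0.00000 0.00000
step 39  q: -1.52340 0.51211 -0.59444  θ̇: -4.82130 -1.12562 1.88223  p_ee: -0.80201 -0.88609 -0.13349  tau: 0.00000 0.00000 0.00000
step 40  q: -1.59714 0.49278 -0.56618  θ̇: -5.00761 -1.45265 1.88361  p_ee: -0.78909 -0.88993 -0.20596  tau: 0.00000 0.00000 0.00000
step 41  q: -1.67353 0.46851 -0.53797  θ̇: -5.17510 -1.78346 1.87768  p_ee: -0.77199 -0.89138 -0.28035  tau: 0.00000 0.00000 0.00000
step 42  q: -1.75228 0.43930 -0.50986  θ̇: -5.32102 -2.11007 1.87049  p_ee: -0.75035 -0.89003 -0.35636  tau: 0.00000 0.00000 0.00000
step 43  q: -1.83305 0.40527 -0.48183  θ̇: -5.44362 -2.42435 1.86847  p_ee: -0.72381 -0.88542 -0.43360  tau: 0.00000 0.00000 0.00000
step 44  q: -1.91547 0.36667 -0.45375  θ̇: -5.54233 -2.71846 1.87762  p_ee: -0.69207 -0.87705 -0.51156
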